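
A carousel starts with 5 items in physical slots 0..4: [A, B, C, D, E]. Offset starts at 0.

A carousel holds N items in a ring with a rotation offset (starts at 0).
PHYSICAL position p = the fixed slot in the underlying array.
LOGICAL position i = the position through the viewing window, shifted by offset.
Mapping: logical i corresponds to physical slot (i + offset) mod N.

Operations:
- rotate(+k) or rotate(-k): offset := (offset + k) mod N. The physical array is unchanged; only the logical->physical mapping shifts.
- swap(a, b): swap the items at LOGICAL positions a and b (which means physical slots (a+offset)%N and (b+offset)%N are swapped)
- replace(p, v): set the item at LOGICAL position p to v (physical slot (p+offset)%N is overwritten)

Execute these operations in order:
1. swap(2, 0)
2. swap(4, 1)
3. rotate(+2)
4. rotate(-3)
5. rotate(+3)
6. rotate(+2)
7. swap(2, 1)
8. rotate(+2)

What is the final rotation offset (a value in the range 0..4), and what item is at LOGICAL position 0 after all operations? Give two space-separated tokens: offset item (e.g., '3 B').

After op 1 (swap(2, 0)): offset=0, physical=[C,B,A,D,E], logical=[C,B,A,D,E]
After op 2 (swap(4, 1)): offset=0, physical=[C,E,A,D,B], logical=[C,E,A,D,B]
After op 3 (rotate(+2)): offset=2, physical=[C,E,A,D,B], logical=[A,D,B,C,E]
After op 4 (rotate(-3)): offset=4, physical=[C,E,A,D,B], logical=[B,C,E,A,D]
After op 5 (rotate(+3)): offset=2, physical=[C,E,A,D,B], logical=[A,D,B,C,E]
After op 6 (rotate(+2)): offset=4, physical=[C,E,A,D,B], logical=[B,C,E,A,D]
After op 7 (swap(2, 1)): offset=4, physical=[E,C,A,D,B], logical=[B,E,C,A,D]
After op 8 (rotate(+2)): offset=1, physical=[E,C,A,D,B], logical=[C,A,D,B,E]

Answer: 1 C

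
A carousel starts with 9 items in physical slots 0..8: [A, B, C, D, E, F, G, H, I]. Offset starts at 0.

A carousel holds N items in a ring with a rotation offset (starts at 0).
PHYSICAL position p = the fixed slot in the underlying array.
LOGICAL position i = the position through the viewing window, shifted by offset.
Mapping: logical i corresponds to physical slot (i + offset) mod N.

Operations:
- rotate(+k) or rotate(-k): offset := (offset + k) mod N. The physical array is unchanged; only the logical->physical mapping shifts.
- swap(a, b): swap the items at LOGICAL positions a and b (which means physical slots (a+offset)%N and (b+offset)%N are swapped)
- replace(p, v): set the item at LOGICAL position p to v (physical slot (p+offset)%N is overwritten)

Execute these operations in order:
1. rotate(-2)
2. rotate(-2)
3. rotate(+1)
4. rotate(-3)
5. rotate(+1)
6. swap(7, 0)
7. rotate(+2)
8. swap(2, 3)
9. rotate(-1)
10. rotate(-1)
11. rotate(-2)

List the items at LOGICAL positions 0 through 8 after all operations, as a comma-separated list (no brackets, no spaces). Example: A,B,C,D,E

After op 1 (rotate(-2)): offset=7, physical=[A,B,C,D,E,F,G,H,I], logical=[H,I,A,B,C,D,E,F,G]
After op 2 (rotate(-2)): offset=5, physical=[A,B,C,D,E,F,G,H,I], logical=[F,G,H,I,A,B,C,D,E]
After op 3 (rotate(+1)): offset=6, physical=[A,B,C,D,E,F,G,H,I], logical=[G,H,I,A,B,C,D,E,F]
After op 4 (rotate(-3)): offset=3, physical=[A,B,C,D,E,F,G,H,I], logical=[D,E,F,G,H,I,A,B,C]
After op 5 (rotate(+1)): offset=4, physical=[A,B,C,D,E,F,G,H,I], logical=[E,F,G,H,I,A,B,C,D]
After op 6 (swap(7, 0)): offset=4, physical=[A,B,E,D,C,F,G,H,I], logical=[C,F,G,H,I,A,B,E,D]
After op 7 (rotate(+2)): offset=6, physical=[A,B,E,D,C,F,G,H,I], logical=[G,H,I,A,B,E,D,C,F]
After op 8 (swap(2, 3)): offset=6, physical=[I,B,E,D,C,F,G,H,A], logical=[G,H,A,I,B,E,D,C,F]
After op 9 (rotate(-1)): offset=5, physical=[I,B,E,D,C,F,G,H,A], logical=[F,G,H,A,I,B,E,D,C]
After op 10 (rotate(-1)): offset=4, physical=[I,B,E,D,C,F,G,H,A], logical=[C,F,G,H,A,I,B,E,D]
After op 11 (rotate(-2)): offset=2, physical=[I,B,E,D,C,F,G,H,A], logical=[E,D,C,F,G,H,A,I,B]

Answer: E,D,C,F,G,H,A,I,B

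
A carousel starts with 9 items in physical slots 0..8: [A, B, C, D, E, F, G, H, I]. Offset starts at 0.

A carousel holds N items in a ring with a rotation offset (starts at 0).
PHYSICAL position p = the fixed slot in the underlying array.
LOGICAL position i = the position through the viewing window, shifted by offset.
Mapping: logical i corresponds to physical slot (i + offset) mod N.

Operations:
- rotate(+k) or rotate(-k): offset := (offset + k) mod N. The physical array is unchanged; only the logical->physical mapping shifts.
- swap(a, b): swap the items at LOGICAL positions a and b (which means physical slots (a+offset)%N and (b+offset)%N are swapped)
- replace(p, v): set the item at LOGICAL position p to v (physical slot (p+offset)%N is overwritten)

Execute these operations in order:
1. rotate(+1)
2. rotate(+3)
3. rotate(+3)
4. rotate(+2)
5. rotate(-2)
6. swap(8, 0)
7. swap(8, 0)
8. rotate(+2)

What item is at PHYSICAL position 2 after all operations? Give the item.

After op 1 (rotate(+1)): offset=1, physical=[A,B,C,D,E,F,G,H,I], logical=[B,C,D,E,F,G,H,I,A]
After op 2 (rotate(+3)): offset=4, physical=[A,B,C,D,E,F,G,H,I], logical=[E,F,G,H,I,A,B,C,D]
After op 3 (rotate(+3)): offset=7, physical=[A,B,C,D,E,F,G,H,I], logical=[H,I,A,B,C,D,E,F,G]
After op 4 (rotate(+2)): offset=0, physical=[A,B,C,D,E,F,G,H,I], logical=[A,B,C,D,E,F,G,H,I]
After op 5 (rotate(-2)): offset=7, physical=[A,B,C,D,E,F,G,H,I], logical=[H,I,A,B,C,D,E,F,G]
After op 6 (swap(8, 0)): offset=7, physical=[A,B,C,D,E,F,H,G,I], logical=[G,I,A,B,C,D,E,F,H]
After op 7 (swap(8, 0)): offset=7, physical=[A,B,C,D,E,F,G,H,I], logical=[H,I,A,B,C,D,E,F,G]
After op 8 (rotate(+2)): offset=0, physical=[A,B,C,D,E,F,G,H,I], logical=[A,B,C,D,E,F,G,H,I]

Answer: C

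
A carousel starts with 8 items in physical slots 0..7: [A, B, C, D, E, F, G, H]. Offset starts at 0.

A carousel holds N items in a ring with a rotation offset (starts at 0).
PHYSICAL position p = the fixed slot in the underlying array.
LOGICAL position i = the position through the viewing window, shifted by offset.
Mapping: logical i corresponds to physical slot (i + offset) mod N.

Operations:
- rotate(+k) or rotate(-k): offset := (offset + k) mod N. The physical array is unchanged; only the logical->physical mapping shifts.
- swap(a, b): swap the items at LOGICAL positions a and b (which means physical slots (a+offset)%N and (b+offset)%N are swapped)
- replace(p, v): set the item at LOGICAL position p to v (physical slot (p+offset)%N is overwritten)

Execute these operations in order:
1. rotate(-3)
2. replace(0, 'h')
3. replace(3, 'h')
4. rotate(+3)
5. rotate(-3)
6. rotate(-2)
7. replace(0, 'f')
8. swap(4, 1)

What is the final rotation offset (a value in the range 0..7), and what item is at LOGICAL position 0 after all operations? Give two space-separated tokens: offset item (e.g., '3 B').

After op 1 (rotate(-3)): offset=5, physical=[A,B,C,D,E,F,G,H], logical=[F,G,H,A,B,C,D,E]
After op 2 (replace(0, 'h')): offset=5, physical=[A,B,C,D,E,h,G,H], logical=[h,G,H,A,B,C,D,E]
After op 3 (replace(3, 'h')): offset=5, physical=[h,B,C,D,E,h,G,H], logical=[h,G,H,h,B,C,D,E]
After op 4 (rotate(+3)): offset=0, physical=[h,B,C,D,E,h,G,H], logical=[h,B,C,D,E,h,G,H]
After op 5 (rotate(-3)): offset=5, physical=[h,B,C,D,E,h,G,H], logical=[h,G,H,h,B,C,D,E]
After op 6 (rotate(-2)): offset=3, physical=[h,B,C,D,E,h,G,H], logical=[D,E,h,G,H,h,B,C]
After op 7 (replace(0, 'f')): offset=3, physical=[h,B,C,f,E,h,G,H], logical=[f,E,h,G,H,h,B,C]
After op 8 (swap(4, 1)): offset=3, physical=[h,B,C,f,H,h,G,E], logical=[f,H,h,G,E,h,B,C]

Answer: 3 f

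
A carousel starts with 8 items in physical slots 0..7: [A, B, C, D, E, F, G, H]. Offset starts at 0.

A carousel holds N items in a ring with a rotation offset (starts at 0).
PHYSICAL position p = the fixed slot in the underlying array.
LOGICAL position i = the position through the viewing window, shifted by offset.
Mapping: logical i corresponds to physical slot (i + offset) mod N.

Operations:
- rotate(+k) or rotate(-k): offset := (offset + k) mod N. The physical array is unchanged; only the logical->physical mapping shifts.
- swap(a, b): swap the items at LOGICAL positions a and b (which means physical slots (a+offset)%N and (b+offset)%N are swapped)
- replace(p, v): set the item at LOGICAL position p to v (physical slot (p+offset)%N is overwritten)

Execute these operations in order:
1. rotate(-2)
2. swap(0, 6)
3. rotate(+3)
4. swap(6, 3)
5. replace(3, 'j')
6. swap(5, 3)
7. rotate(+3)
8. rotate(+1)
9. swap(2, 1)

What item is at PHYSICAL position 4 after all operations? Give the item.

Answer: E

Derivation:
After op 1 (rotate(-2)): offset=6, physical=[A,B,C,D,E,F,G,H], logical=[G,H,A,B,C,D,E,F]
After op 2 (swap(0, 6)): offset=6, physical=[A,B,C,D,G,F,E,H], logical=[E,H,A,B,C,D,G,F]
After op 3 (rotate(+3)): offset=1, physical=[A,B,C,D,G,F,E,H], logical=[B,C,D,G,F,E,H,A]
After op 4 (swap(6, 3)): offset=1, physical=[A,B,C,D,H,F,E,G], logical=[B,C,D,H,F,E,G,A]
After op 5 (replace(3, 'j')): offset=1, physical=[A,B,C,D,j,F,E,G], logical=[B,C,D,j,F,E,G,A]
After op 6 (swap(5, 3)): offset=1, physical=[A,B,C,D,E,F,j,G], logical=[B,C,D,E,F,j,G,A]
After op 7 (rotate(+3)): offset=4, physical=[A,B,C,D,E,F,j,G], logical=[E,F,j,G,A,B,C,D]
After op 8 (rotate(+1)): offset=5, physical=[A,B,C,D,E,F,j,G], logical=[F,j,G,A,B,C,D,E]
After op 9 (swap(2, 1)): offset=5, physical=[A,B,C,D,E,F,G,j], logical=[F,G,j,A,B,C,D,E]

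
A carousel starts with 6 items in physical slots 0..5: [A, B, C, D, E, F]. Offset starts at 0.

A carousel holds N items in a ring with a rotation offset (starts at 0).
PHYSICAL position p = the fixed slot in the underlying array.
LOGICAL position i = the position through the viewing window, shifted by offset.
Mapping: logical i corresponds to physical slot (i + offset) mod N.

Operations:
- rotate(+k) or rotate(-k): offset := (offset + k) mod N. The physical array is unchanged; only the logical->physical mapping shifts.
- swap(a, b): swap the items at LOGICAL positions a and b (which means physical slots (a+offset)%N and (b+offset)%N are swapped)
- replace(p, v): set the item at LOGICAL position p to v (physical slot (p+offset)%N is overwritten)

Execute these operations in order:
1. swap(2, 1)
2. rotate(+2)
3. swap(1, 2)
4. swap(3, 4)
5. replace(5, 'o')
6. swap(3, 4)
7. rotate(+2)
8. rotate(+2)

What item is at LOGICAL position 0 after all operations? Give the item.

After op 1 (swap(2, 1)): offset=0, physical=[A,C,B,D,E,F], logical=[A,C,B,D,E,F]
After op 2 (rotate(+2)): offset=2, physical=[A,C,B,D,E,F], logical=[B,D,E,F,A,C]
After op 3 (swap(1, 2)): offset=2, physical=[A,C,B,E,D,F], logical=[B,E,D,F,A,C]
After op 4 (swap(3, 4)): offset=2, physical=[F,C,B,E,D,A], logical=[B,E,D,A,F,C]
After op 5 (replace(5, 'o')): offset=2, physical=[F,o,B,E,D,A], logical=[B,E,D,A,F,o]
After op 6 (swap(3, 4)): offset=2, physical=[A,o,B,E,D,F], logical=[B,E,D,F,A,o]
After op 7 (rotate(+2)): offset=4, physical=[A,o,B,E,D,F], logical=[D,F,A,o,B,E]
After op 8 (rotate(+2)): offset=0, physical=[A,o,B,E,D,F], logical=[A,o,B,E,D,F]

Answer: A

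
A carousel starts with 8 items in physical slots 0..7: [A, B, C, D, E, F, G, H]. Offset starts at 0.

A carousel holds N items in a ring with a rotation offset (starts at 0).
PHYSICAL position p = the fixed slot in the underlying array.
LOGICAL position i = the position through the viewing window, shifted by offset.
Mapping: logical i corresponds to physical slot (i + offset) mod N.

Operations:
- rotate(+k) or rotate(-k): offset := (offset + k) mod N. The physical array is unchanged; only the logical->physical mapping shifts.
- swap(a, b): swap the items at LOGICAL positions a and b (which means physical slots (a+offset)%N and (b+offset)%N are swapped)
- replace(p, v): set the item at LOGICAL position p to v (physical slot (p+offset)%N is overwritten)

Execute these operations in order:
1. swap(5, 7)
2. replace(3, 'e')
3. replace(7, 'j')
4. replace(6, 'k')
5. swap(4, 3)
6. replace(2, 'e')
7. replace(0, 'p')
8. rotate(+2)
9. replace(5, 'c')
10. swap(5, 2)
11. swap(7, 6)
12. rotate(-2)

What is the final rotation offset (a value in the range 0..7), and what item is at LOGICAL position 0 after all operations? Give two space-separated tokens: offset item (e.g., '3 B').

Answer: 0 B

Derivation:
After op 1 (swap(5, 7)): offset=0, physical=[A,B,C,D,E,H,G,F], logical=[A,B,C,D,E,H,G,F]
After op 2 (replace(3, 'e')): offset=0, physical=[A,B,C,e,E,H,G,F], logical=[A,B,C,e,E,H,G,F]
After op 3 (replace(7, 'j')): offset=0, physical=[A,B,C,e,E,H,G,j], logical=[A,B,C,e,E,H,G,j]
After op 4 (replace(6, 'k')): offset=0, physical=[A,B,C,e,E,H,k,j], logical=[A,B,C,e,E,H,k,j]
After op 5 (swap(4, 3)): offset=0, physical=[A,B,C,E,e,H,k,j], logical=[A,B,C,E,e,H,k,j]
After op 6 (replace(2, 'e')): offset=0, physical=[A,B,e,E,e,H,k,j], logical=[A,B,e,E,e,H,k,j]
After op 7 (replace(0, 'p')): offset=0, physical=[p,B,e,E,e,H,k,j], logical=[p,B,e,E,e,H,k,j]
After op 8 (rotate(+2)): offset=2, physical=[p,B,e,E,e,H,k,j], logical=[e,E,e,H,k,j,p,B]
After op 9 (replace(5, 'c')): offset=2, physical=[p,B,e,E,e,H,k,c], logical=[e,E,e,H,k,c,p,B]
After op 10 (swap(5, 2)): offset=2, physical=[p,B,e,E,c,H,k,e], logical=[e,E,c,H,k,e,p,B]
After op 11 (swap(7, 6)): offset=2, physical=[B,p,e,E,c,H,k,e], logical=[e,E,c,H,k,e,B,p]
After op 12 (rotate(-2)): offset=0, physical=[B,p,e,E,c,H,k,e], logical=[B,p,e,E,c,H,k,e]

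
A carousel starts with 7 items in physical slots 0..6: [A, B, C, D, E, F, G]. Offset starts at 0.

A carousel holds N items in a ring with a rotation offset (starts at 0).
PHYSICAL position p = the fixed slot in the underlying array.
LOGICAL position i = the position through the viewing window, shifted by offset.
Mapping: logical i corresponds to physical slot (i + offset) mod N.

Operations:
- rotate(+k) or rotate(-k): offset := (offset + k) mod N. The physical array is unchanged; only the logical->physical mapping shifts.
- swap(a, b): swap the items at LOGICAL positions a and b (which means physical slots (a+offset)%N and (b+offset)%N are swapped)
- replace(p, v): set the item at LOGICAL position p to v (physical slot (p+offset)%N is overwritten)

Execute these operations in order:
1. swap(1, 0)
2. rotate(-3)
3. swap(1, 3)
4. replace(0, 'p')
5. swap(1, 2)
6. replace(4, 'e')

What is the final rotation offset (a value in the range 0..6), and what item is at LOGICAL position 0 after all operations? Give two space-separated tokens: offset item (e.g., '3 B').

Answer: 4 p

Derivation:
After op 1 (swap(1, 0)): offset=0, physical=[B,A,C,D,E,F,G], logical=[B,A,C,D,E,F,G]
After op 2 (rotate(-3)): offset=4, physical=[B,A,C,D,E,F,G], logical=[E,F,G,B,A,C,D]
After op 3 (swap(1, 3)): offset=4, physical=[F,A,C,D,E,B,G], logical=[E,B,G,F,A,C,D]
After op 4 (replace(0, 'p')): offset=4, physical=[F,A,C,D,p,B,G], logical=[p,B,G,F,A,C,D]
After op 5 (swap(1, 2)): offset=4, physical=[F,A,C,D,p,G,B], logical=[p,G,B,F,A,C,D]
After op 6 (replace(4, 'e')): offset=4, physical=[F,e,C,D,p,G,B], logical=[p,G,B,F,e,C,D]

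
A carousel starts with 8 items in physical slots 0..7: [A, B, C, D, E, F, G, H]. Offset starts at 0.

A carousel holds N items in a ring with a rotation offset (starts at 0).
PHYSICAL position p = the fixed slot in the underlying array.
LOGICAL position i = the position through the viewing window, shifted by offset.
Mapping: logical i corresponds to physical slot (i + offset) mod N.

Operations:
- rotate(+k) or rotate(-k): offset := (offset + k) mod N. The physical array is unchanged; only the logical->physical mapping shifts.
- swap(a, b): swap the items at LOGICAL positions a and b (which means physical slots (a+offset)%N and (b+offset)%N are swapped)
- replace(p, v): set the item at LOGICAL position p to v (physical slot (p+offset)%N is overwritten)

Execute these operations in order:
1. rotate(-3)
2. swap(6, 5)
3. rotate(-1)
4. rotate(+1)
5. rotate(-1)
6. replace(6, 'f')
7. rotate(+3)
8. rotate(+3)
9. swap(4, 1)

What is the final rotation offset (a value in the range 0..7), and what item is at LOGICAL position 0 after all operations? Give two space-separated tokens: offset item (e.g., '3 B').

Answer: 2 f

Derivation:
After op 1 (rotate(-3)): offset=5, physical=[A,B,C,D,E,F,G,H], logical=[F,G,H,A,B,C,D,E]
After op 2 (swap(6, 5)): offset=5, physical=[A,B,D,C,E,F,G,H], logical=[F,G,H,A,B,D,C,E]
After op 3 (rotate(-1)): offset=4, physical=[A,B,D,C,E,F,G,H], logical=[E,F,G,H,A,B,D,C]
After op 4 (rotate(+1)): offset=5, physical=[A,B,D,C,E,F,G,H], logical=[F,G,H,A,B,D,C,E]
After op 5 (rotate(-1)): offset=4, physical=[A,B,D,C,E,F,G,H], logical=[E,F,G,H,A,B,D,C]
After op 6 (replace(6, 'f')): offset=4, physical=[A,B,f,C,E,F,G,H], logical=[E,F,G,H,A,B,f,C]
After op 7 (rotate(+3)): offset=7, physical=[A,B,f,C,E,F,G,H], logical=[H,A,B,f,C,E,F,G]
After op 8 (rotate(+3)): offset=2, physical=[A,B,f,C,E,F,G,H], logical=[f,C,E,F,G,H,A,B]
After op 9 (swap(4, 1)): offset=2, physical=[A,B,f,G,E,F,C,H], logical=[f,G,E,F,C,H,A,B]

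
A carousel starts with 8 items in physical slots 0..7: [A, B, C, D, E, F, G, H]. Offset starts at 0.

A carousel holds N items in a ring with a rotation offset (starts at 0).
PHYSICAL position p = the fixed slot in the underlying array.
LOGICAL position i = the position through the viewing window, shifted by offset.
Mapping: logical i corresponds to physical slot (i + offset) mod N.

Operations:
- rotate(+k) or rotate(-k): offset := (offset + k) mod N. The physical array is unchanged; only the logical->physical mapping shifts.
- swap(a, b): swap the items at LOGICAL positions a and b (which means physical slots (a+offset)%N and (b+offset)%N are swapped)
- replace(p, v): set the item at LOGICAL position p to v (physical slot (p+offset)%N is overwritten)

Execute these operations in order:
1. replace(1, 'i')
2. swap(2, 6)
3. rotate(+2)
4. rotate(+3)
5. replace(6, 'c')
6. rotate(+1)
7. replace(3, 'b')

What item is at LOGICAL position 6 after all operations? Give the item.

After op 1 (replace(1, 'i')): offset=0, physical=[A,i,C,D,E,F,G,H], logical=[A,i,C,D,E,F,G,H]
After op 2 (swap(2, 6)): offset=0, physical=[A,i,G,D,E,F,C,H], logical=[A,i,G,D,E,F,C,H]
After op 3 (rotate(+2)): offset=2, physical=[A,i,G,D,E,F,C,H], logical=[G,D,E,F,C,H,A,i]
After op 4 (rotate(+3)): offset=5, physical=[A,i,G,D,E,F,C,H], logical=[F,C,H,A,i,G,D,E]
After op 5 (replace(6, 'c')): offset=5, physical=[A,i,G,c,E,F,C,H], logical=[F,C,H,A,i,G,c,E]
After op 6 (rotate(+1)): offset=6, physical=[A,i,G,c,E,F,C,H], logical=[C,H,A,i,G,c,E,F]
After op 7 (replace(3, 'b')): offset=6, physical=[A,b,G,c,E,F,C,H], logical=[C,H,A,b,G,c,E,F]

Answer: E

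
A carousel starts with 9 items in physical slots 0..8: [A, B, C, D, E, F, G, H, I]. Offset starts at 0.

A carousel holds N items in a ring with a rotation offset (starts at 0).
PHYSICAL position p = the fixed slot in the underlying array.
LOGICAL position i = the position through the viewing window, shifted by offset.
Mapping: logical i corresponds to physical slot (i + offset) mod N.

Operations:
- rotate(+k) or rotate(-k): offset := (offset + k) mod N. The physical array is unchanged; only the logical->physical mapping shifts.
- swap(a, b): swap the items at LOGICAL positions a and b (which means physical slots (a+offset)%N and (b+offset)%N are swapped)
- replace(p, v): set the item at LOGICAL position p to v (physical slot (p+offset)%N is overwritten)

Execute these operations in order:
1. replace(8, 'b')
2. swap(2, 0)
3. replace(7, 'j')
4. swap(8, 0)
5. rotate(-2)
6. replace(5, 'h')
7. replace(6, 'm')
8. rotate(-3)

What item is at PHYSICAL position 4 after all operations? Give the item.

After op 1 (replace(8, 'b')): offset=0, physical=[A,B,C,D,E,F,G,H,b], logical=[A,B,C,D,E,F,G,H,b]
After op 2 (swap(2, 0)): offset=0, physical=[C,B,A,D,E,F,G,H,b], logical=[C,B,A,D,E,F,G,H,b]
After op 3 (replace(7, 'j')): offset=0, physical=[C,B,A,D,E,F,G,j,b], logical=[C,B,A,D,E,F,G,j,b]
After op 4 (swap(8, 0)): offset=0, physical=[b,B,A,D,E,F,G,j,C], logical=[b,B,A,D,E,F,G,j,C]
After op 5 (rotate(-2)): offset=7, physical=[b,B,A,D,E,F,G,j,C], logical=[j,C,b,B,A,D,E,F,G]
After op 6 (replace(5, 'h')): offset=7, physical=[b,B,A,h,E,F,G,j,C], logical=[j,C,b,B,A,h,E,F,G]
After op 7 (replace(6, 'm')): offset=7, physical=[b,B,A,h,m,F,G,j,C], logical=[j,C,b,B,A,h,m,F,G]
After op 8 (rotate(-3)): offset=4, physical=[b,B,A,h,m,F,G,j,C], logical=[m,F,G,j,C,b,B,A,h]

Answer: m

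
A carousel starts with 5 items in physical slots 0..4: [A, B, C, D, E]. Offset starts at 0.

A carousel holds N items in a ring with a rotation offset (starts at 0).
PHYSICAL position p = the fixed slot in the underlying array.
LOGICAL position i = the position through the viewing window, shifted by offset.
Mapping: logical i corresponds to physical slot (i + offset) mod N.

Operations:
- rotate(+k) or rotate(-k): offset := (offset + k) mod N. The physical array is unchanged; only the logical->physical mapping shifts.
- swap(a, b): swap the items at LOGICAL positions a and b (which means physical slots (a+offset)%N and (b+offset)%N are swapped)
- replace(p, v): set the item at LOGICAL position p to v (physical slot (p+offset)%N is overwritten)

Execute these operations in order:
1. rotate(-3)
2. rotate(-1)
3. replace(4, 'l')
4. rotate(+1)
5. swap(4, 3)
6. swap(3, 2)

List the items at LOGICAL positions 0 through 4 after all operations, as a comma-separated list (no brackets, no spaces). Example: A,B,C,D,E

After op 1 (rotate(-3)): offset=2, physical=[A,B,C,D,E], logical=[C,D,E,A,B]
After op 2 (rotate(-1)): offset=1, physical=[A,B,C,D,E], logical=[B,C,D,E,A]
After op 3 (replace(4, 'l')): offset=1, physical=[l,B,C,D,E], logical=[B,C,D,E,l]
After op 4 (rotate(+1)): offset=2, physical=[l,B,C,D,E], logical=[C,D,E,l,B]
After op 5 (swap(4, 3)): offset=2, physical=[B,l,C,D,E], logical=[C,D,E,B,l]
After op 6 (swap(3, 2)): offset=2, physical=[E,l,C,D,B], logical=[C,D,B,E,l]

Answer: C,D,B,E,l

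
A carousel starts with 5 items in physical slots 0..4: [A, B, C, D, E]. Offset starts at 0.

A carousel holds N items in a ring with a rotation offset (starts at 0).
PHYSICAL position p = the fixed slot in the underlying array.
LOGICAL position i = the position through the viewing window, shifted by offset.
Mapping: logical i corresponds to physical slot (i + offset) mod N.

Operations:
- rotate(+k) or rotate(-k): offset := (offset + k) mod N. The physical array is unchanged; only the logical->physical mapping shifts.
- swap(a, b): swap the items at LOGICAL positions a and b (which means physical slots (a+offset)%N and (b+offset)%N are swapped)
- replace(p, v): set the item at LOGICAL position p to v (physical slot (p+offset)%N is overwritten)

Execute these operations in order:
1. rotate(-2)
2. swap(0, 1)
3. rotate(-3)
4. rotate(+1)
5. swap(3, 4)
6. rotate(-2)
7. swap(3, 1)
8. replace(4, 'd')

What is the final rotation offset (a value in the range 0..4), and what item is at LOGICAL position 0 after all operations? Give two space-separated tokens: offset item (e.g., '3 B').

After op 1 (rotate(-2)): offset=3, physical=[A,B,C,D,E], logical=[D,E,A,B,C]
After op 2 (swap(0, 1)): offset=3, physical=[A,B,C,E,D], logical=[E,D,A,B,C]
After op 3 (rotate(-3)): offset=0, physical=[A,B,C,E,D], logical=[A,B,C,E,D]
After op 4 (rotate(+1)): offset=1, physical=[A,B,C,E,D], logical=[B,C,E,D,A]
After op 5 (swap(3, 4)): offset=1, physical=[D,B,C,E,A], logical=[B,C,E,A,D]
After op 6 (rotate(-2)): offset=4, physical=[D,B,C,E,A], logical=[A,D,B,C,E]
After op 7 (swap(3, 1)): offset=4, physical=[C,B,D,E,A], logical=[A,C,B,D,E]
After op 8 (replace(4, 'd')): offset=4, physical=[C,B,D,d,A], logical=[A,C,B,D,d]

Answer: 4 A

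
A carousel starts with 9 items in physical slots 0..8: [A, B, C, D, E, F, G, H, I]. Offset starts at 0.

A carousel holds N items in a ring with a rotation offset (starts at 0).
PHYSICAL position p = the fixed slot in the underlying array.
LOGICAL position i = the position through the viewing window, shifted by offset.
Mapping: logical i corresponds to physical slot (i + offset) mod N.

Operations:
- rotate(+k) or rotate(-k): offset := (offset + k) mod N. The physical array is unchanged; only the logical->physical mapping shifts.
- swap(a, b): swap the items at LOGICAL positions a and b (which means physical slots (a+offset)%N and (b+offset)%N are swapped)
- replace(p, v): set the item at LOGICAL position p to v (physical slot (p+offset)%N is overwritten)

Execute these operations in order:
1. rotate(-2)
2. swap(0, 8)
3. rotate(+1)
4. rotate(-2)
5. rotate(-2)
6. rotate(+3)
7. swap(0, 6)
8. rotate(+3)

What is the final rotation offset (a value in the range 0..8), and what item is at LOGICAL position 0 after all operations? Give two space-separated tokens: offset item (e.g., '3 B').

After op 1 (rotate(-2)): offset=7, physical=[A,B,C,D,E,F,G,H,I], logical=[H,I,A,B,C,D,E,F,G]
After op 2 (swap(0, 8)): offset=7, physical=[A,B,C,D,E,F,H,G,I], logical=[G,I,A,B,C,D,E,F,H]
After op 3 (rotate(+1)): offset=8, physical=[A,B,C,D,E,F,H,G,I], logical=[I,A,B,C,D,E,F,H,G]
After op 4 (rotate(-2)): offset=6, physical=[A,B,C,D,E,F,H,G,I], logical=[H,G,I,A,B,C,D,E,F]
After op 5 (rotate(-2)): offset=4, physical=[A,B,C,D,E,F,H,G,I], logical=[E,F,H,G,I,A,B,C,D]
After op 6 (rotate(+3)): offset=7, physical=[A,B,C,D,E,F,H,G,I], logical=[G,I,A,B,C,D,E,F,H]
After op 7 (swap(0, 6)): offset=7, physical=[A,B,C,D,G,F,H,E,I], logical=[E,I,A,B,C,D,G,F,H]
After op 8 (rotate(+3)): offset=1, physical=[A,B,C,D,G,F,H,E,I], logical=[B,C,D,G,F,H,E,I,A]

Answer: 1 B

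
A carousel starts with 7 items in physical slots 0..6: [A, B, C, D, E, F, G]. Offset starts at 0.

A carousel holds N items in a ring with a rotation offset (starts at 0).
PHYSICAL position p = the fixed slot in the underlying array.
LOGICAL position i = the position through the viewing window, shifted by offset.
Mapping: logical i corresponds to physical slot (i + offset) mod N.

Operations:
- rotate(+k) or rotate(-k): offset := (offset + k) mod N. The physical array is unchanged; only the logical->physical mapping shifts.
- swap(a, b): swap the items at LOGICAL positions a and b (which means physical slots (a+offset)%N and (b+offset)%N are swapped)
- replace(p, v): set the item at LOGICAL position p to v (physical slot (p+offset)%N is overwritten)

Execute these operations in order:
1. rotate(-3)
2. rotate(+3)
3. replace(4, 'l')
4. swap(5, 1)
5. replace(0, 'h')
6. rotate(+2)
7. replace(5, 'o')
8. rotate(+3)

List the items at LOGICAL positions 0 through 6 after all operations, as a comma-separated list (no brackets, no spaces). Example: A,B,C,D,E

After op 1 (rotate(-3)): offset=4, physical=[A,B,C,D,E,F,G], logical=[E,F,G,A,B,C,D]
After op 2 (rotate(+3)): offset=0, physical=[A,B,C,D,E,F,G], logical=[A,B,C,D,E,F,G]
After op 3 (replace(4, 'l')): offset=0, physical=[A,B,C,D,l,F,G], logical=[A,B,C,D,l,F,G]
After op 4 (swap(5, 1)): offset=0, physical=[A,F,C,D,l,B,G], logical=[A,F,C,D,l,B,G]
After op 5 (replace(0, 'h')): offset=0, physical=[h,F,C,D,l,B,G], logical=[h,F,C,D,l,B,G]
After op 6 (rotate(+2)): offset=2, physical=[h,F,C,D,l,B,G], logical=[C,D,l,B,G,h,F]
After op 7 (replace(5, 'o')): offset=2, physical=[o,F,C,D,l,B,G], logical=[C,D,l,B,G,o,F]
After op 8 (rotate(+3)): offset=5, physical=[o,F,C,D,l,B,G], logical=[B,G,o,F,C,D,l]

Answer: B,G,o,F,C,D,l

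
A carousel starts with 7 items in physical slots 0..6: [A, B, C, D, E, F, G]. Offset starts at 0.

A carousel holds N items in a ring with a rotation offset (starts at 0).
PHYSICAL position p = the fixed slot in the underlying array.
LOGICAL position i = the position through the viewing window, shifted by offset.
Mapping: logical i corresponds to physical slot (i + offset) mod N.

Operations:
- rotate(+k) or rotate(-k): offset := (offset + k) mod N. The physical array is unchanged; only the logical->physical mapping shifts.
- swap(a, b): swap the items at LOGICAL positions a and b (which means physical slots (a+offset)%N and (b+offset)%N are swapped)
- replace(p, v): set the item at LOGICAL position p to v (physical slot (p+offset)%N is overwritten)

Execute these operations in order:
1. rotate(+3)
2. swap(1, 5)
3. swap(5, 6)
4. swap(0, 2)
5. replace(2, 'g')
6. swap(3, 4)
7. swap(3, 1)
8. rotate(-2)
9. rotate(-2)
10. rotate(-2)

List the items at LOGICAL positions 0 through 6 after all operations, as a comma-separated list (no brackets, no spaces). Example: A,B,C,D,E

After op 1 (rotate(+3)): offset=3, physical=[A,B,C,D,E,F,G], logical=[D,E,F,G,A,B,C]
After op 2 (swap(1, 5)): offset=3, physical=[A,E,C,D,B,F,G], logical=[D,B,F,G,A,E,C]
After op 3 (swap(5, 6)): offset=3, physical=[A,C,E,D,B,F,G], logical=[D,B,F,G,A,C,E]
After op 4 (swap(0, 2)): offset=3, physical=[A,C,E,F,B,D,G], logical=[F,B,D,G,A,C,E]
After op 5 (replace(2, 'g')): offset=3, physical=[A,C,E,F,B,g,G], logical=[F,B,g,G,A,C,E]
After op 6 (swap(3, 4)): offset=3, physical=[G,C,E,F,B,g,A], logical=[F,B,g,A,G,C,E]
After op 7 (swap(3, 1)): offset=3, physical=[G,C,E,F,A,g,B], logical=[F,A,g,B,G,C,E]
After op 8 (rotate(-2)): offset=1, physical=[G,C,E,F,A,g,B], logical=[C,E,F,A,g,B,G]
After op 9 (rotate(-2)): offset=6, physical=[G,C,E,F,A,g,B], logical=[B,G,C,E,F,A,g]
After op 10 (rotate(-2)): offset=4, physical=[G,C,E,F,A,g,B], logical=[A,g,B,G,C,E,F]

Answer: A,g,B,G,C,E,F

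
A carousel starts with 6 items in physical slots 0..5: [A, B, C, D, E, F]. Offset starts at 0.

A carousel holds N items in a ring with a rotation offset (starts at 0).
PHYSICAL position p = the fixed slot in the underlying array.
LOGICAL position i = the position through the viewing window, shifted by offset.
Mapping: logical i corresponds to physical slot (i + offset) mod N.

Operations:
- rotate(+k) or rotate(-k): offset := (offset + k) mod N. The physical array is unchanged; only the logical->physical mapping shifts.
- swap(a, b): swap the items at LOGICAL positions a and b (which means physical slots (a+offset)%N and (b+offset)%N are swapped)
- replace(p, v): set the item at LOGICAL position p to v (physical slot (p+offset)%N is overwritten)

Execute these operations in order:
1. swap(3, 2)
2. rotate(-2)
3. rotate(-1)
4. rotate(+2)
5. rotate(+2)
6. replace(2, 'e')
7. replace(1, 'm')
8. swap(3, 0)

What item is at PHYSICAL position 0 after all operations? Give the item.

Answer: A

Derivation:
After op 1 (swap(3, 2)): offset=0, physical=[A,B,D,C,E,F], logical=[A,B,D,C,E,F]
After op 2 (rotate(-2)): offset=4, physical=[A,B,D,C,E,F], logical=[E,F,A,B,D,C]
After op 3 (rotate(-1)): offset=3, physical=[A,B,D,C,E,F], logical=[C,E,F,A,B,D]
After op 4 (rotate(+2)): offset=5, physical=[A,B,D,C,E,F], logical=[F,A,B,D,C,E]
After op 5 (rotate(+2)): offset=1, physical=[A,B,D,C,E,F], logical=[B,D,C,E,F,A]
After op 6 (replace(2, 'e')): offset=1, physical=[A,B,D,e,E,F], logical=[B,D,e,E,F,A]
After op 7 (replace(1, 'm')): offset=1, physical=[A,B,m,e,E,F], logical=[B,m,e,E,F,A]
After op 8 (swap(3, 0)): offset=1, physical=[A,E,m,e,B,F], logical=[E,m,e,B,F,A]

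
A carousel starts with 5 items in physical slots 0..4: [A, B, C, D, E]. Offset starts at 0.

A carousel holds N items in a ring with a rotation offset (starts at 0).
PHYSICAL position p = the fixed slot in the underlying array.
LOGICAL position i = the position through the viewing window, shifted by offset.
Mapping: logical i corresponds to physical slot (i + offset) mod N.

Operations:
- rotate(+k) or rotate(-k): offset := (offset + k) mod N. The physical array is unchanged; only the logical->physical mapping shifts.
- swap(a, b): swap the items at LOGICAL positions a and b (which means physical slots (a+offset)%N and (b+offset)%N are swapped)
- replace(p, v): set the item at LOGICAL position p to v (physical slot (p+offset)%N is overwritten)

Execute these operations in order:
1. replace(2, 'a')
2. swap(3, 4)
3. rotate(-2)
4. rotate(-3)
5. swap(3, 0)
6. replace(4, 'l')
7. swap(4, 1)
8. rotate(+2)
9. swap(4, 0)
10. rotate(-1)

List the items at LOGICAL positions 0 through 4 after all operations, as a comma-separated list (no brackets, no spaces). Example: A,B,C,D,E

Answer: a,l,A,B,E

Derivation:
After op 1 (replace(2, 'a')): offset=0, physical=[A,B,a,D,E], logical=[A,B,a,D,E]
After op 2 (swap(3, 4)): offset=0, physical=[A,B,a,E,D], logical=[A,B,a,E,D]
After op 3 (rotate(-2)): offset=3, physical=[A,B,a,E,D], logical=[E,D,A,B,a]
After op 4 (rotate(-3)): offset=0, physical=[A,B,a,E,D], logical=[A,B,a,E,D]
After op 5 (swap(3, 0)): offset=0, physical=[E,B,a,A,D], logical=[E,B,a,A,D]
After op 6 (replace(4, 'l')): offset=0, physical=[E,B,a,A,l], logical=[E,B,a,A,l]
After op 7 (swap(4, 1)): offset=0, physical=[E,l,a,A,B], logical=[E,l,a,A,B]
After op 8 (rotate(+2)): offset=2, physical=[E,l,a,A,B], logical=[a,A,B,E,l]
After op 9 (swap(4, 0)): offset=2, physical=[E,a,l,A,B], logical=[l,A,B,E,a]
After op 10 (rotate(-1)): offset=1, physical=[E,a,l,A,B], logical=[a,l,A,B,E]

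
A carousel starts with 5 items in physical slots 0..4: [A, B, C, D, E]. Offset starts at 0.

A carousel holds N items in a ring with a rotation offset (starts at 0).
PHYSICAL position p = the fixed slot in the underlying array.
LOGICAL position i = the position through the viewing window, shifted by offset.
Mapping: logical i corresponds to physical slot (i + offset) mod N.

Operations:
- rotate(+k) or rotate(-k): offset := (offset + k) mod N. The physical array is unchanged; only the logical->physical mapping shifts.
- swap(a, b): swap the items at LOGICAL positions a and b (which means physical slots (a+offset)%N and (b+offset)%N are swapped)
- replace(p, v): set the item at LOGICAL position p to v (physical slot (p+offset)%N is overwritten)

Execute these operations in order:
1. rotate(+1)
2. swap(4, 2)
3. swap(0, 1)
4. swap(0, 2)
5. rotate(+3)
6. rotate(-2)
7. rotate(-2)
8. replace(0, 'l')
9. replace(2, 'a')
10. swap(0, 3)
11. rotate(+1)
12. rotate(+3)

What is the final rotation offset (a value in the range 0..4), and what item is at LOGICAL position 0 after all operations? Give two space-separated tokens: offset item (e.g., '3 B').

Answer: 4 E

Derivation:
After op 1 (rotate(+1)): offset=1, physical=[A,B,C,D,E], logical=[B,C,D,E,A]
After op 2 (swap(4, 2)): offset=1, physical=[D,B,C,A,E], logical=[B,C,A,E,D]
After op 3 (swap(0, 1)): offset=1, physical=[D,C,B,A,E], logical=[C,B,A,E,D]
After op 4 (swap(0, 2)): offset=1, physical=[D,A,B,C,E], logical=[A,B,C,E,D]
After op 5 (rotate(+3)): offset=4, physical=[D,A,B,C,E], logical=[E,D,A,B,C]
After op 6 (rotate(-2)): offset=2, physical=[D,A,B,C,E], logical=[B,C,E,D,A]
After op 7 (rotate(-2)): offset=0, physical=[D,A,B,C,E], logical=[D,A,B,C,E]
After op 8 (replace(0, 'l')): offset=0, physical=[l,A,B,C,E], logical=[l,A,B,C,E]
After op 9 (replace(2, 'a')): offset=0, physical=[l,A,a,C,E], logical=[l,A,a,C,E]
After op 10 (swap(0, 3)): offset=0, physical=[C,A,a,l,E], logical=[C,A,a,l,E]
After op 11 (rotate(+1)): offset=1, physical=[C,A,a,l,E], logical=[A,a,l,E,C]
After op 12 (rotate(+3)): offset=4, physical=[C,A,a,l,E], logical=[E,C,A,a,l]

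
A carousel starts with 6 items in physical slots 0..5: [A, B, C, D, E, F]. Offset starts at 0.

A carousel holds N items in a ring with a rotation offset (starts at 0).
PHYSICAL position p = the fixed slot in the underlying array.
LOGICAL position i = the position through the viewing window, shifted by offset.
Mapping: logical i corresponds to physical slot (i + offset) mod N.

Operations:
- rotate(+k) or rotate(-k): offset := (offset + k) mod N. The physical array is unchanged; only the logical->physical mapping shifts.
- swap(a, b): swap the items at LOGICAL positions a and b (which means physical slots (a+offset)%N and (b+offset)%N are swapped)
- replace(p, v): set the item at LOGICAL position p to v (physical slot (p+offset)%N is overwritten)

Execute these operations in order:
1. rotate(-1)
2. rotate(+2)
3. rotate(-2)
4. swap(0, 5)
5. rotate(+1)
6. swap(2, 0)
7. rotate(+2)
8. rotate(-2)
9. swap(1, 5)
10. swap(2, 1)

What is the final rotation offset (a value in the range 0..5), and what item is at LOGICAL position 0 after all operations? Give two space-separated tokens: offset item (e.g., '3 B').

Answer: 0 C

Derivation:
After op 1 (rotate(-1)): offset=5, physical=[A,B,C,D,E,F], logical=[F,A,B,C,D,E]
After op 2 (rotate(+2)): offset=1, physical=[A,B,C,D,E,F], logical=[B,C,D,E,F,A]
After op 3 (rotate(-2)): offset=5, physical=[A,B,C,D,E,F], logical=[F,A,B,C,D,E]
After op 4 (swap(0, 5)): offset=5, physical=[A,B,C,D,F,E], logical=[E,A,B,C,D,F]
After op 5 (rotate(+1)): offset=0, physical=[A,B,C,D,F,E], logical=[A,B,C,D,F,E]
After op 6 (swap(2, 0)): offset=0, physical=[C,B,A,D,F,E], logical=[C,B,A,D,F,E]
After op 7 (rotate(+2)): offset=2, physical=[C,B,A,D,F,E], logical=[A,D,F,E,C,B]
After op 8 (rotate(-2)): offset=0, physical=[C,B,A,D,F,E], logical=[C,B,A,D,F,E]
After op 9 (swap(1, 5)): offset=0, physical=[C,E,A,D,F,B], logical=[C,E,A,D,F,B]
After op 10 (swap(2, 1)): offset=0, physical=[C,A,E,D,F,B], logical=[C,A,E,D,F,B]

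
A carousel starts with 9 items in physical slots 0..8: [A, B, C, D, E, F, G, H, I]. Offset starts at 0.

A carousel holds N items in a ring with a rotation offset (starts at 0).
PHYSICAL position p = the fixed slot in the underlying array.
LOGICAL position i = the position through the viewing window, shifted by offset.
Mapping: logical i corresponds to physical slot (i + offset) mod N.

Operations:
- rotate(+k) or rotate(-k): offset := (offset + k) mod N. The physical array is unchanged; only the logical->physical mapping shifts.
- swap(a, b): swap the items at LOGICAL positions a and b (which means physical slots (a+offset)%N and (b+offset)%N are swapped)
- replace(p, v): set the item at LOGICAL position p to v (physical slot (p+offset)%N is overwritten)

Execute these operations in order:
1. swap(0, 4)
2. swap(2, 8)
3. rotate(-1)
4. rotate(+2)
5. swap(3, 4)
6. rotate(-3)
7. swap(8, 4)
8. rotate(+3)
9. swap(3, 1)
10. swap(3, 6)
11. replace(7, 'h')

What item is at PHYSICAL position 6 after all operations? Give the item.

Answer: I

Derivation:
After op 1 (swap(0, 4)): offset=0, physical=[E,B,C,D,A,F,G,H,I], logical=[E,B,C,D,A,F,G,H,I]
After op 2 (swap(2, 8)): offset=0, physical=[E,B,I,D,A,F,G,H,C], logical=[E,B,I,D,A,F,G,H,C]
After op 3 (rotate(-1)): offset=8, physical=[E,B,I,D,A,F,G,H,C], logical=[C,E,B,I,D,A,F,G,H]
After op 4 (rotate(+2)): offset=1, physical=[E,B,I,D,A,F,G,H,C], logical=[B,I,D,A,F,G,H,C,E]
After op 5 (swap(3, 4)): offset=1, physical=[E,B,I,D,F,A,G,H,C], logical=[B,I,D,F,A,G,H,C,E]
After op 6 (rotate(-3)): offset=7, physical=[E,B,I,D,F,A,G,H,C], logical=[H,C,E,B,I,D,F,A,G]
After op 7 (swap(8, 4)): offset=7, physical=[E,B,G,D,F,A,I,H,C], logical=[H,C,E,B,G,D,F,A,I]
After op 8 (rotate(+3)): offset=1, physical=[E,B,G,D,F,A,I,H,C], logical=[B,G,D,F,A,I,H,C,E]
After op 9 (swap(3, 1)): offset=1, physical=[E,B,F,D,G,A,I,H,C], logical=[B,F,D,G,A,I,H,C,E]
After op 10 (swap(3, 6)): offset=1, physical=[E,B,F,D,H,A,I,G,C], logical=[B,F,D,H,A,I,G,C,E]
After op 11 (replace(7, 'h')): offset=1, physical=[E,B,F,D,H,A,I,G,h], logical=[B,F,D,H,A,I,G,h,E]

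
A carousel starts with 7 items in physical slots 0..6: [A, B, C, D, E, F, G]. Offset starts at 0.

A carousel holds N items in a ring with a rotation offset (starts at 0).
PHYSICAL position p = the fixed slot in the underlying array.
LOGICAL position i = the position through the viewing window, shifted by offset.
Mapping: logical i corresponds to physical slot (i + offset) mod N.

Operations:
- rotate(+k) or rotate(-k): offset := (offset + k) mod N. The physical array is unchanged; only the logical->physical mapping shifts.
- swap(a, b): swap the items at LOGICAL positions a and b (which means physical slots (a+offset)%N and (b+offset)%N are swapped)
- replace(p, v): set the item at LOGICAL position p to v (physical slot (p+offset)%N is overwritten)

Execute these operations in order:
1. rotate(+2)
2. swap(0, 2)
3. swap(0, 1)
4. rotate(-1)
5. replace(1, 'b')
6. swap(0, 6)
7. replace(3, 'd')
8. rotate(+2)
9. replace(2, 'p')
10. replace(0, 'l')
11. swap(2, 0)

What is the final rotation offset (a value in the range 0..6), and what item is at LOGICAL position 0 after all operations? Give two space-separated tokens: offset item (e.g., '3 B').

Answer: 3 p

Derivation:
After op 1 (rotate(+2)): offset=2, physical=[A,B,C,D,E,F,G], logical=[C,D,E,F,G,A,B]
After op 2 (swap(0, 2)): offset=2, physical=[A,B,E,D,C,F,G], logical=[E,D,C,F,G,A,B]
After op 3 (swap(0, 1)): offset=2, physical=[A,B,D,E,C,F,G], logical=[D,E,C,F,G,A,B]
After op 4 (rotate(-1)): offset=1, physical=[A,B,D,E,C,F,G], logical=[B,D,E,C,F,G,A]
After op 5 (replace(1, 'b')): offset=1, physical=[A,B,b,E,C,F,G], logical=[B,b,E,C,F,G,A]
After op 6 (swap(0, 6)): offset=1, physical=[B,A,b,E,C,F,G], logical=[A,b,E,C,F,G,B]
After op 7 (replace(3, 'd')): offset=1, physical=[B,A,b,E,d,F,G], logical=[A,b,E,d,F,G,B]
After op 8 (rotate(+2)): offset=3, physical=[B,A,b,E,d,F,G], logical=[E,d,F,G,B,A,b]
After op 9 (replace(2, 'p')): offset=3, physical=[B,A,b,E,d,p,G], logical=[E,d,p,G,B,A,b]
After op 10 (replace(0, 'l')): offset=3, physical=[B,A,b,l,d,p,G], logical=[l,d,p,G,B,A,b]
After op 11 (swap(2, 0)): offset=3, physical=[B,A,b,p,d,l,G], logical=[p,d,l,G,B,A,b]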